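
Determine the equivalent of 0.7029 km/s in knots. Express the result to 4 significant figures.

1366 knots

1 kilometer per second = 1943.84 knots.
Thus 0.7029 × 1943.84 ≈ 1366 kn.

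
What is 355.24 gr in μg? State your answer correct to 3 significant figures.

2.30 × 10^7 micrograms

1 grain = 64798.9 μg.
Thus 355.24 × 64798.9 ≈ 2.30 × 10^7 μg.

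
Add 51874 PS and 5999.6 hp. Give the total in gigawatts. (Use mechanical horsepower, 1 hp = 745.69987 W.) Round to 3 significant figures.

0.0426 gigawatts

51874 PS = 0.0381533 GW and 5999.6 hp = 0.00447390 GW.
0.0381533 + 0.00447390 ≈ 0.0426 GW.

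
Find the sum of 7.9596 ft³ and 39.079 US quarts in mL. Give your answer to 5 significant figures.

262370 mL

7.9596 ft³ = 225391 mL and 39.079 US qt = 36982.5 mL.
225391 + 36982.5 ≈ 262370 mL.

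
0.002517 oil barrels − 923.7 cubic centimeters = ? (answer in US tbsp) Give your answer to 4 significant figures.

0.002517 bbl = 27.0628 US tbsp and 923.7 cm³ = 62.4680 US tbsp.
27.0628 − 62.4680 ≈ -35.41 US tbsp.

-35.41 US tbsp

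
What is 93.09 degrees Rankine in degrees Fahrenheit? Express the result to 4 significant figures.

°R = °F + 459.67.
Applying the formula gives -366.6 °F.

-366.6 °F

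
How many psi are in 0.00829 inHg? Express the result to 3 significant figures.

1 inch of mercury = 0.491154 psi.
So 0.00829 × 0.491154 ≈ 0.00407 psi.

0.00407 psi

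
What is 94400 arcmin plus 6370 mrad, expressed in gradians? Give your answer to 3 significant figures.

2150 grad

94400 arcmin = 1748.15 grad and 6370 mrad = 405.527 grad.
1748.15 + 405.527 ≈ 2150 grad.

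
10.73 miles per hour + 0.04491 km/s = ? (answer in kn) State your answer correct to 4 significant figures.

96.62 knots

10.73 mph = 9.32412 kn and 0.04491 km/s = 87.2981 kn.
9.32412 + 87.2981 ≈ 96.62 kn.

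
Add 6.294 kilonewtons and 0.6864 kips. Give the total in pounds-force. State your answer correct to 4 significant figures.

6.294 kN = 1414.95 lbf and 0.6864 kip = 686.400 lbf.
1414.95 + 686.400 ≈ 2101 lbf.

2101 lbf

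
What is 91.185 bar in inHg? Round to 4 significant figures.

1 bar = 29.5300 inHg.
Thus 91.185 × 29.5300 ≈ 2693 inHg.

2693 inHg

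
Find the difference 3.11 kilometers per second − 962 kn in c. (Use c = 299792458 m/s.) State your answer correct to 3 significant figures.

8.72e-6 times the speed of light

3.11 km/s = 1.03738e-5 c and 962 kn = 1.65079e-6 c.
1.03738e-5 − 1.65079e-6 ≈ 8.72e-6 c.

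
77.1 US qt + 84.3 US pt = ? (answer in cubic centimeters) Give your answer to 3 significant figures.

113000 cubic centimeters

77.1 US qt = 72963.8 cm³ and 84.3 US pt = 39888.8 cm³.
72963.8 + 39888.8 ≈ 113000 cm³.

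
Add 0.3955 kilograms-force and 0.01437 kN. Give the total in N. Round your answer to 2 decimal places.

18.25 newtons

0.3955 kgf = 3.87853 N and 0.01437 kN = 14.3700 N.
3.87853 + 14.3700 ≈ 18.25 N.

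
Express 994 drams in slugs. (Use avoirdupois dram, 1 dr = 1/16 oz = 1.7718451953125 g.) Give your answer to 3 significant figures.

1 dram = 0.000121410 slug.
Thus 994 × 0.000121410 ≈ 0.121 slug.

0.121 slug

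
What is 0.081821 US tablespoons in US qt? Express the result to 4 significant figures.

0.001278 US qt

1 US tbsp = 0.0156250 US qt.
So 0.081821 × 0.0156250 ≈ 0.001278 US qt.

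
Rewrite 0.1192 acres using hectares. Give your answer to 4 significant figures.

0.04824 ha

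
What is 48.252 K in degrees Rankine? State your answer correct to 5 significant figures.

°R = K × 9/5.
Applying the formula gives 86.854 °R.

86.854 °R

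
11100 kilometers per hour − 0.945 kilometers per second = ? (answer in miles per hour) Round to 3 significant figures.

4780 miles per hour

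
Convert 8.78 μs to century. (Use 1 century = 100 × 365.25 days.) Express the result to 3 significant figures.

2.78e-15 century

1 μs = 3.16881e-16 century.
So 8.78 × 3.16881e-16 ≈ 2.78e-15 century.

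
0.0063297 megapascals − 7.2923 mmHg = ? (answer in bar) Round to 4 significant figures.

0.0063297 MPa = 0.0632970 bar and 7.2923 mmHg = 0.00972227 bar.
0.0632970 − 0.00972227 ≈ 0.05357 bar.

0.05357 bar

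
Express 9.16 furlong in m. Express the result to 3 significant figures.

1840 m

1 furlong = 201.168 meters.
9.16 × 201.168 ≈ 1840 m.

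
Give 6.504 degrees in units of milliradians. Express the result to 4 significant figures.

113.5 milliradians

1 ° = 17.4533 milliradians.
Then 6.504 × 17.4533 ≈ 113.5 mrad.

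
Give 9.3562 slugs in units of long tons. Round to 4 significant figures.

1 slug = 0.0143634 long tons.
Then 9.3562 × 0.0143634 ≈ 0.1344 long ton.

0.1344 long tons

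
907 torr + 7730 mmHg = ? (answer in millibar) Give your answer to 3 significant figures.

11500 mbar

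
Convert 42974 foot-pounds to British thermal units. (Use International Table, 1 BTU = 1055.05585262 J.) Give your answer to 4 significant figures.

55.22 BTU

1 ft·lbf = 0.00128507 British thermal units.
42974 × 0.00128507 ≈ 55.22 BTU.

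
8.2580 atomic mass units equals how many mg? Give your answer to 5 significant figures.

1.3713 × 10^-20 mg

1 u = 1.66054 × 10^-21 mg.
So 8.2580 × 1.66054 × 10^-21 ≈ 1.3713 × 10^-20 mg.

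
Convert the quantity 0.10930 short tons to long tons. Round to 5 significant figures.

0.097589 long tons

1 short ton = 0.892857 long ton.
0.10930 × 0.892857 ≈ 0.097589 long ton.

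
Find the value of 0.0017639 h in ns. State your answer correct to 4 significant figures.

6.350e+9 nanoseconds

1 hour = 3.60000e+12 ns.
So 0.0017639 × 3.60000e+12 ≈ 6.350e+9 ns.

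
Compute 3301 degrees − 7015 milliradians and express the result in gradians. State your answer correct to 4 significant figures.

3301 ° = 3667.78 grad and 7015 mrad = 446.589 grad.
3667.78 − 446.589 ≈ 3221 grad.

3221 gradians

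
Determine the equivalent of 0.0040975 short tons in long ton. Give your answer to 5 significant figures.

1 short ton = 0.892857 long ton.
0.0040975 × 0.892857 ≈ 0.0036585 long ton.

0.0036585 long ton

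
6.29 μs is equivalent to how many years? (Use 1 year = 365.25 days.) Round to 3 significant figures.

1 microsecond = 3.16881e-14 yr.
Then 6.29 × 3.16881e-14 ≈ 1.99e-13 yr.

1.99e-13 yr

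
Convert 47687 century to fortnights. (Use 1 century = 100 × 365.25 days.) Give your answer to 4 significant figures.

1.244e+8 fortnight

1 century = 2608.93 fortnight.
Then 47687 × 2608.93 ≈ 1.244e+8 fortnight.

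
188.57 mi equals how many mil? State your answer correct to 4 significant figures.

1 mi = 6.33600e+7 mil.
Then 188.57 × 6.33600e+7 ≈ 1.195e+10 mil.

1.195e+10 mil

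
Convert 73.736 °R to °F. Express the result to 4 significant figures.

-385.9 degrees Fahrenheit

°R = °F + 459.67.
Applying the formula gives -385.9 °F.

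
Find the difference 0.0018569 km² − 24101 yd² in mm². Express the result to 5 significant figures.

-1.8295e+10 square millimeters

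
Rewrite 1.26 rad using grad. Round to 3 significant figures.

80.2 gradians

1 rad = 63.6620 grad.
1.26 × 63.6620 ≈ 80.2 grad.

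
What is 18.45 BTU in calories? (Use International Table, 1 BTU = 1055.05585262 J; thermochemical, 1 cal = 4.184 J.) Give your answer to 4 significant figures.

4652 cal

1 British thermal unit = 252.164 calories.
So 18.45 × 252.164 ≈ 4652 cal.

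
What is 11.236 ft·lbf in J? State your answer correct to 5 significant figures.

15.234 joules

1 foot-pound = 1.35582 joules.
Thus 11.236 × 1.35582 ≈ 15.234 J.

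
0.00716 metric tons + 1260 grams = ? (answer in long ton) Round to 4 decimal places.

0.00716 t = 0.00704692 long ton and 1260 g = 0.00124010 long ton.
0.00704692 + 0.00124010 ≈ 0.0083 long ton.

0.0083 long ton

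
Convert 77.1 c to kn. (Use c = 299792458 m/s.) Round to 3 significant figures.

4.49 × 10^10 knots

1 speed of light = 5.82750 × 10^8 kn.
77.1 × 5.82750 × 10^8 ≈ 4.49 × 10^10 kn.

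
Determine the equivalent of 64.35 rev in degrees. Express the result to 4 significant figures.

23170 degrees

1 rev = 360.000 degrees.
So 64.35 × 360.000 ≈ 23170 °.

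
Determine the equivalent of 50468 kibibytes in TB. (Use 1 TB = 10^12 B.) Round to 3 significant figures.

1 kibibyte = 1.02400 × 10^-9 TB.
So 50468 × 1.02400 × 10^-9 ≈ 5.17 × 10^-5 TB.

5.17 × 10^-5 TB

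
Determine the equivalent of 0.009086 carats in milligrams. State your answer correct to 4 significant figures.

1.817 mg

1 carat = 200.000 milligrams.
0.009086 × 200.000 ≈ 1.817 mg.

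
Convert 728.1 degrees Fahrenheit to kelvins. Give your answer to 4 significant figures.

K = (°F + 459.67) × 5/9.
Applying the formula gives 659.9 K.

659.9 K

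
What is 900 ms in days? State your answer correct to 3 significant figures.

1.04e-5 days

1 ms = 1.15741e-8 d.
Thus 900 × 1.15741e-8 ≈ 1.04e-5 d.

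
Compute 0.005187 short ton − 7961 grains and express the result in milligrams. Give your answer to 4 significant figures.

4.190 × 10^6 mg

0.005187 short ton = 4.70557 × 10^6 mg and 7961 gr = 515864 mg.
4.70557 × 10^6 − 515864 ≈ 4.190 × 10^6 mg.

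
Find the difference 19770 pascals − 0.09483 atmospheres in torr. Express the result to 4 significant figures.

76.22 torr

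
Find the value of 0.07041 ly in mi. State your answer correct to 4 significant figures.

4.139 × 10^11 miles

1 light-year = 5.87863 × 10^12 miles.
0.07041 × 5.87863 × 10^12 ≈ 4.139 × 10^11 mi.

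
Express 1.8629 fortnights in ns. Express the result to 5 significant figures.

1 fortnight = 1.20960e+15 ns.
1.8629 × 1.20960e+15 ≈ 2.2534e+15 ns.

2.2534e+15 nanoseconds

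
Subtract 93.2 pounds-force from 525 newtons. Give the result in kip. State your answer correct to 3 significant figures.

525 N = 0.118025 kip and 93.2 lbf = 0.0932000 kip.
0.118025 − 0.0932000 ≈ 0.0248 kip.

0.0248 kip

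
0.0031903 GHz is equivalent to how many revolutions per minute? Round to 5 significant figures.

1.9142 × 10^8 rpm

1 gigahertz = 6.00000 × 10^10 rpm.
Then 0.0031903 × 6.00000 × 10^10 ≈ 1.9142 × 10^8 rpm.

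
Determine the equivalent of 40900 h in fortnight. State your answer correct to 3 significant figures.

122 fortnight

1 h = 0.00297619 fortnight.
40900 × 0.00297619 ≈ 122 fortnight.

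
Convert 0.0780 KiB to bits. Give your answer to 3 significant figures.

1 KiB = 8192.00 bit.
So 0.0780 × 8192.00 ≈ 639 bit.

639 bit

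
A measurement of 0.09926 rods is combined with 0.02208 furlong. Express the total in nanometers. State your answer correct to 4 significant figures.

0.09926 rod = 4.99198 × 10^8 nm and 0.02208 furlong = 4.44179 × 10^9 nm.
4.99198 × 10^8 + 4.44179 × 10^9 ≈ 4.941 × 10^9 nm.

4.941 × 10^9 nm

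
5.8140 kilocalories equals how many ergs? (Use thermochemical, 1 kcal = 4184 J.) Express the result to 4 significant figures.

2.433 × 10^11 ergs

1 kcal = 4.18400 × 10^10 ergs.
Then 5.8140 × 4.18400 × 10^10 ≈ 2.433 × 10^11 erg.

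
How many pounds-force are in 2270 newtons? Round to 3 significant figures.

1 newton = 0.224809 lbf.
Thus 2270 × 0.224809 ≈ 510 lbf.

510 lbf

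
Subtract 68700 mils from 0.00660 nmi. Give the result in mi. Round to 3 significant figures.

0.00651 mi

0.00660 nmi = 0.00759514 mi and 68700 mil = 0.00108428 mi.
0.00759514 − 0.00108428 ≈ 0.00651 mi.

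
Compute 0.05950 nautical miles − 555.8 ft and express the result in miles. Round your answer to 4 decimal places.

-0.0368 mi

0.05950 nmi = 0.0684714 mi and 555.8 ft = 0.105265 mi.
0.0684714 − 0.105265 ≈ -0.0368 mi.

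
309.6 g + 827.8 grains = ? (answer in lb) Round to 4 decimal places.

0.8008 lb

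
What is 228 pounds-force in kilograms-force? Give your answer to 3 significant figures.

1 pound-force = 0.453592 kgf.
228 × 0.453592 ≈ 103 kgf.

103 kgf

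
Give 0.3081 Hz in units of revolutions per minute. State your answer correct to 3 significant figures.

18.5 rpm

1 Hz = 60.0000 rpm.
0.3081 × 60.0000 ≈ 18.5 rpm.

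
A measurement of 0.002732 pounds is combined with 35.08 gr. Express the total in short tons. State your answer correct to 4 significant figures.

3.872e-6 short ton

0.002732 lb = 1.36600e-6 short ton and 35.08 gr = 2.50571e-6 short ton.
1.36600e-6 + 2.50571e-6 ≈ 3.872e-6 short ton.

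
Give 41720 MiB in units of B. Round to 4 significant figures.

4.375 × 10^10 B

1 MiB = 1.04858 × 10^6 B.
Thus 41720 × 1.04858 × 10^6 ≈ 4.375 × 10^10 B.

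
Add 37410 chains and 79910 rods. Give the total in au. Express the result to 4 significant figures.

7.717e-6 au

37410 chain = 5.03062e-6 au and 79910 rod = 2.68642e-6 au.
5.03062e-6 + 2.68642e-6 ≈ 7.717e-6 au.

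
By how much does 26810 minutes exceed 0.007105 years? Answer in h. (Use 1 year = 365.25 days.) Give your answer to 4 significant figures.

384.6 hours

26810 min = 446.833 h and 0.007105 yr = 62.2824 h.
446.833 − 62.2824 ≈ 384.6 h.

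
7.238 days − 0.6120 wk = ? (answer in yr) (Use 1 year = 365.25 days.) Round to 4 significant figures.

7.238 d = 0.0198166 yr and 0.6120 wk = 0.0117290 yr.
0.0198166 − 0.0117290 ≈ 0.008088 yr.

0.008088 years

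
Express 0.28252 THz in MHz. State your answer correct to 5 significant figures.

282520 MHz

1 THz = 1.00000e+6 MHz.
Thus 0.28252 × 1.00000e+6 ≈ 282520 MHz.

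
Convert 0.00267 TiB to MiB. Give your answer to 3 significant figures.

2800 mebibytes

1 TiB = 1.04858 × 10^6 mebibytes.
Then 0.00267 × 1.04858 × 10^6 ≈ 2800 MiB.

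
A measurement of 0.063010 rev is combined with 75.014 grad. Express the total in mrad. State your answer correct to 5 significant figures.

1574.2 mrad

0.063010 rev = 395.904 mrad and 75.014 grad = 1178.32 mrad.
395.904 + 1178.32 ≈ 1574.2 mrad.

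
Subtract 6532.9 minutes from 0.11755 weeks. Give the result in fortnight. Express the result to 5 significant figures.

-0.26528 fortnight

0.11755 wk = 0.0587750 fortnight and 6532.9 min = 0.324053 fortnight.
0.0587750 − 0.324053 ≈ -0.26528 fortnight.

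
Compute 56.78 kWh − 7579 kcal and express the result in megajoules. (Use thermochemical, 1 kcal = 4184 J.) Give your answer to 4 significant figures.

172.7 megajoules

56.78 kWh = 204.408 MJ and 7579 kcal = 31.7105 MJ.
204.408 − 31.7105 ≈ 172.7 MJ.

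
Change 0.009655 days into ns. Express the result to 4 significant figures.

1 d = 8.64000 × 10^13 ns.
Then 0.009655 × 8.64000 × 10^13 ≈ 8.342 × 10^11 ns.

8.342 × 10^11 ns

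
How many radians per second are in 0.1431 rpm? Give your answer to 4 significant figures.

0.01499 rad/s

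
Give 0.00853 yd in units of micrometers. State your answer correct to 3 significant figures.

7800 μm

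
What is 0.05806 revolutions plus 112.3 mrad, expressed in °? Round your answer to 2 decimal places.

0.05806 rev = 20.9016 ° and 112.3 mrad = 6.43432 °.
20.9016 + 6.43432 ≈ 27.34 °.

27.34 °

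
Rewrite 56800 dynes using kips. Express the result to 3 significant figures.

0.000128 kips

1 dyne = 2.24809e-9 kips.
56800 × 2.24809e-9 ≈ 0.000128 kip.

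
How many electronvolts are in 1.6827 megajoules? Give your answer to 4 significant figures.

1 MJ = 6.24151e+24 eV.
So 1.6827 × 6.24151e+24 ≈ 1.050e+25 eV.

1.050e+25 electronvolts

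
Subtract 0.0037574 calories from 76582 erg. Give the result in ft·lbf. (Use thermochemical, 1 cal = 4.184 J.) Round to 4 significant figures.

76582 erg = 0.00564840 ft·lbf and 0.0037574 cal = 0.0115952 ft·lbf.
0.00564840 − 0.0115952 ≈ -0.005947 ft·lbf.

-0.005947 foot-pounds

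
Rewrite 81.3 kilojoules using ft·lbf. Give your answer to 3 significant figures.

60000 ft·lbf

1 kilojoule = 737.562 ft·lbf.
Thus 81.3 × 737.562 ≈ 60000 ft·lbf.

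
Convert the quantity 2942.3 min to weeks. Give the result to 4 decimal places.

0.2919 wk

1 minute = 9.92063 × 10^-5 wk.
Then 2942.3 × 9.92063 × 10^-5 ≈ 0.2919 wk.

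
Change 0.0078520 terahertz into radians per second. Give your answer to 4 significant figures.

4.934 × 10^10 rad/s

1 THz = 6.28319 × 10^12 rad/s.
So 0.0078520 × 6.28319 × 10^12 ≈ 4.934 × 10^10 rad/s.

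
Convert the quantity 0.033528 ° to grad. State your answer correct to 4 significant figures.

0.03725 gradians

1 degree = 1.11111 gradians.
0.033528 × 1.11111 ≈ 0.03725 grad.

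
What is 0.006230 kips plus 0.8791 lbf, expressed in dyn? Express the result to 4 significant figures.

0.006230 kip = 2.77124 × 10^6 dyn and 0.8791 lbf = 391043 dyn.
2.77124 × 10^6 + 391043 ≈ 3.162 × 10^6 dyn.

3.162 × 10^6 dyn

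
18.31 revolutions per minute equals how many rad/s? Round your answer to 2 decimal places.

1 revolution per minute = 0.104720 rad/s.
Then 18.31 × 0.104720 ≈ 1.92 rad/s.

1.92 radians per second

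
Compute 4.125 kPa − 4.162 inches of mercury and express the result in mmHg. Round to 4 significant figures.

-74.77 mmHg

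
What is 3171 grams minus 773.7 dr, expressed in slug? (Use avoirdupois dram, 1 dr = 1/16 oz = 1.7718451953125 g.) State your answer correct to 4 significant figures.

0.1233 slug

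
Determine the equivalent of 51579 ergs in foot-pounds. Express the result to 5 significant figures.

1 erg = 7.37562e-8 ft·lbf.
Then 51579 × 7.37562e-8 ≈ 0.0038043 ft·lbf.

0.0038043 ft·lbf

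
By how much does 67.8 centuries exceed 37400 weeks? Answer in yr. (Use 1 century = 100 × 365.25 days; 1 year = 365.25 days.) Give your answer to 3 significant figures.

67.8 century = 6780.00 yr and 37400 wk = 716.769 yr.
6780.00 − 716.769 ≈ 6060 yr.

6060 yr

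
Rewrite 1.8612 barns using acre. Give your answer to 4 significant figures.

4.599 × 10^-32 acres

1 barn = 2.47105 × 10^-32 acres.
Then 1.8612 × 2.47105 × 10^-32 ≈ 4.599 × 10^-32 acre.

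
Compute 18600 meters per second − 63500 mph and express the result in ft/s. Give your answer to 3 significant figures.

18600 m/s = 61023.6 ft/s and 63500 mph = 93133.3 ft/s.
61023.6 − 93133.3 ≈ -32100 ft/s.

-32100 ft/s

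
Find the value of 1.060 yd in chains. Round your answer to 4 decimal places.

1 yd = 0.0454545 chain.
Thus 1.060 × 0.0454545 ≈ 0.0482 chain.

0.0482 chains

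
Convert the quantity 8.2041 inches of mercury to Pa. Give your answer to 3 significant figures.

1 inch of mercury = 3386.39 Pa.
So 8.2041 × 3386.39 ≈ 27800 Pa.

27800 Pa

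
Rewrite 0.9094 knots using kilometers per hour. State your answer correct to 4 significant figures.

1.684 km/h

1 kn = 1.85200 kilometers per hour.
Thus 0.9094 × 1.85200 ≈ 1.684 km/h.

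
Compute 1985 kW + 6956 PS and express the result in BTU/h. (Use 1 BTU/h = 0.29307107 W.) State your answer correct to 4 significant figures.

2.423 × 10^7 BTU/h

1985 kW = 6.77310 × 10^6 BTU/h and 6956 PS = 1.74570 × 10^7 BTU/h.
6.77310 × 10^6 + 1.74570 × 10^7 ≈ 2.423 × 10^7 BTU/h.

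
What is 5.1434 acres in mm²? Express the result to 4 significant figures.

2.081 × 10^10 mm²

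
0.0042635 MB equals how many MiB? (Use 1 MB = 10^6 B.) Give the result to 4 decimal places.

0.0041 MiB

1 megabyte = 0.953674 MiB.
0.0042635 × 0.953674 ≈ 0.0041 MiB.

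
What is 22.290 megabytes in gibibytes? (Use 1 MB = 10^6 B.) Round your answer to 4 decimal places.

1 megabyte = 0.000931323 GiB.
22.290 × 0.000931323 ≈ 0.0208 GiB.

0.0208 GiB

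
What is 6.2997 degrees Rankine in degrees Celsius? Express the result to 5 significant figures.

-269.65 °C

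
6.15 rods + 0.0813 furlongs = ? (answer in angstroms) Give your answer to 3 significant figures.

4.73 × 10^11 angstroms

6.15 rod = 3.09296 × 10^11 Å and 0.0813 furlong = 1.63550 × 10^11 Å.
3.09296 × 10^11 + 1.63550 × 10^11 ≈ 4.73 × 10^11 Å.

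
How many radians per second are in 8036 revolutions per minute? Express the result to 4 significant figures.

841.5 rad/s

1 rpm = 0.104720 rad/s.
Thus 8036 × 0.104720 ≈ 841.5 rad/s.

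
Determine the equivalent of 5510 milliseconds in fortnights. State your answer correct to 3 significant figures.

4.56 × 10^-6 fortnights

1 millisecond = 8.26720 × 10^-10 fortnight.
Then 5510 × 8.26720 × 10^-10 ≈ 4.56 × 10^-6 fortnight.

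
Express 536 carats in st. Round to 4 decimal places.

1 ct = 3.14946 × 10^-5 stone.
Thus 536 × 3.14946 × 10^-5 ≈ 0.0169 st.

0.0169 stone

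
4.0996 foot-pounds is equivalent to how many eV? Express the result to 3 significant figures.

1 ft·lbf = 8.46235e+18 eV.
Then 4.0996 × 8.46235e+18 ≈ 3.47e+19 eV.

3.47e+19 electronvolts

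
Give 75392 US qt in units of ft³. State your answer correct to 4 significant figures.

2520 cubic feet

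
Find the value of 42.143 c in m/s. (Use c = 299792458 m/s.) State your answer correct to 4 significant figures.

1 speed of light = 2.99792 × 10^8 m/s.
Then 42.143 × 2.99792 × 10^8 ≈ 1.263 × 10^10 m/s.

1.263 × 10^10 meters per second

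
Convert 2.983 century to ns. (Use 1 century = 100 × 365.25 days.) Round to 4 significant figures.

9.414 × 10^18 nanoseconds

1 century = 3.15576 × 10^18 nanoseconds.
So 2.983 × 3.15576 × 10^18 ≈ 9.414 × 10^18 ns.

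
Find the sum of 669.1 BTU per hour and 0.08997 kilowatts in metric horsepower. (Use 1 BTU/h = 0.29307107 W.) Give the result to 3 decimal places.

669.1 BTU/h = 0.266613 PS and 0.08997 kW = 0.122325 PS.
0.266613 + 0.122325 ≈ 0.389 PS.

0.389 PS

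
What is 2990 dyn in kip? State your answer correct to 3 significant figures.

6.72 × 10^-6 kips

1 dyn = 2.24809 × 10^-9 kip.
Thus 2990 × 2.24809 × 10^-9 ≈ 6.72 × 10^-6 kip.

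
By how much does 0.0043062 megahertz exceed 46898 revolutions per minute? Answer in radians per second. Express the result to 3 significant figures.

22100 rad/s

0.0043062 MHz = 27056.7 rad/s and 46898 rpm = 4911.15 rad/s.
27056.7 − 4911.15 ≈ 22100 rad/s.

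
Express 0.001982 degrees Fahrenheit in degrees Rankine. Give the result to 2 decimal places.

459.67 degrees Rankine

°R = °F + 459.67.
Applying the formula gives 459.67 °R.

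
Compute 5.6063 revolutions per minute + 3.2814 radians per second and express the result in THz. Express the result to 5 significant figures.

6.1569 × 10^-13 terahertz

5.6063 rpm = 9.34383 × 10^-14 THz and 3.2814 rad/s = 5.22251 × 10^-13 THz.
9.34383 × 10^-14 + 5.22251 × 10^-13 ≈ 6.1569 × 10^-13 THz.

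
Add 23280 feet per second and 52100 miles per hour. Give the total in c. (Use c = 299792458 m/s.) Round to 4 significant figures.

23280 ft/s = 2.36689e-5 c and 52100 mph = 7.76897e-5 c.
2.36689e-5 + 7.76897e-5 ≈ 0.0001014 c.

0.0001014 times the speed of light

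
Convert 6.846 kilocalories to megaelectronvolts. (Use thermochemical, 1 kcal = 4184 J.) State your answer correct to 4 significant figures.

1.788e+17 megaelectronvolts

1 kcal = 2.61145e+16 megaelectronvolts.
6.846 × 2.61145e+16 ≈ 1.788e+17 MeV.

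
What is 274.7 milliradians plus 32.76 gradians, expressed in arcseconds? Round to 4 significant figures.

162800 arcseconds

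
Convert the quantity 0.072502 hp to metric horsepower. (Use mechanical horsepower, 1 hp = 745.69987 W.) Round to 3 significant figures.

1 hp = 1.01387 metric horsepower.
0.072502 × 1.01387 ≈ 0.0735 PS.

0.0735 PS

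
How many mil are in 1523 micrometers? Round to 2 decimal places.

59.96 mil

1 μm = 0.0393701 mil.
Then 1523 × 0.0393701 ≈ 59.96 mil.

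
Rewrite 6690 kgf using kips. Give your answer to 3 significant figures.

14.7 kips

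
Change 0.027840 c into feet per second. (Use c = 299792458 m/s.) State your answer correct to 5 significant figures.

2.7383 × 10^7 ft/s

1 speed of light = 9.83571 × 10^8 ft/s.
Thus 0.027840 × 9.83571 × 10^8 ≈ 2.7383 × 10^7 ft/s.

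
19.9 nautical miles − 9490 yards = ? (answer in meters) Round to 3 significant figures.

28200 meters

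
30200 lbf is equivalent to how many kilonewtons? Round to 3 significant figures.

1 pound-force = 0.00444822 kN.
Then 30200 × 0.00444822 ≈ 134 kN.

134 kilonewtons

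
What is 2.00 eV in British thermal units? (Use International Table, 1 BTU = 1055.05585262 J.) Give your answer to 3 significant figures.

1 eV = 1.51857 × 10^-22 British thermal units.
2.00 × 1.51857 × 10^-22 ≈ 3.04 × 10^-22 BTU.

3.04 × 10^-22 British thermal units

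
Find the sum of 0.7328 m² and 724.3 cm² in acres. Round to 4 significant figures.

0.7328 m² = 0.000181079 acre and 724.3 cm² = 1.78978 × 10^-5 acre.
0.000181079 + 1.78978 × 10^-5 ≈ 0.0001990 acre.

0.0001990 acres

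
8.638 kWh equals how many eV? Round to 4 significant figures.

1 kWh = 2.24694 × 10^25 electronvolts.
Then 8.638 × 2.24694 × 10^25 ≈ 1.941 × 10^26 eV.

1.941 × 10^26 electronvolts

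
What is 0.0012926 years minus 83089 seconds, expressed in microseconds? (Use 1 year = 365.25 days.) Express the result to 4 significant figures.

-4.230 × 10^10 μs

0.0012926 yr = 4.07914 × 10^10 μs and 83089 s = 8.30890 × 10^10 μs.
4.07914 × 10^10 − 8.30890 × 10^10 ≈ -4.230 × 10^10 μs.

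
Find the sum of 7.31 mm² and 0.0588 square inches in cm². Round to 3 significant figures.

7.31 mm² = 0.0731000 cm² and 0.0588 in² = 0.379354 cm².
0.0731000 + 0.379354 ≈ 0.452 cm².

0.452 square centimeters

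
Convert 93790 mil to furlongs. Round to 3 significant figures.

1 mil = 1.26263 × 10^-7 furlongs.
Thus 93790 × 1.26263 × 10^-7 ≈ 0.0118 furlong.

0.0118 furlongs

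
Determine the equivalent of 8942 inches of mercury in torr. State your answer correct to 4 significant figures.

1 inHg = 25.4000 torr.
So 8942 × 25.4000 ≈ 227100 torr.

227100 torr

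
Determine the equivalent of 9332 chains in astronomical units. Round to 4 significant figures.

1.255 × 10^-6 astronomical units

1 chain = 1.34473 × 10^-10 au.
So 9332 × 1.34473 × 10^-10 ≈ 1.255 × 10^-6 au.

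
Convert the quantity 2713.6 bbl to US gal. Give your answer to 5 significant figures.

113970 US gal

1 oil barrel = 42.0000 US gal.
Then 2713.6 × 42.0000 ≈ 113970 US gal.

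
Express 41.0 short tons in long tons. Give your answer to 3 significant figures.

36.6 long ton

1 short ton = 0.892857 long tons.
41.0 × 0.892857 ≈ 36.6 long ton.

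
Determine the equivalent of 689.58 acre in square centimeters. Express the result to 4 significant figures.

2.791 × 10^10 cm²

1 acre = 4.04686 × 10^7 cm².
689.58 × 4.04686 × 10^7 ≈ 2.791 × 10^10 cm².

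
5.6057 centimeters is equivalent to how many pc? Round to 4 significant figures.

1 cm = 3.24078 × 10^-19 pc.
5.6057 × 3.24078 × 10^-19 ≈ 1.817 × 10^-18 pc.

1.817 × 10^-18 parsecs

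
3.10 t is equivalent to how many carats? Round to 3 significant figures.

1 metric ton = 5.00000 × 10^6 ct.
Thus 3.10 × 5.00000 × 10^6 ≈ 1.55 × 10^7 ct.

1.55 × 10^7 ct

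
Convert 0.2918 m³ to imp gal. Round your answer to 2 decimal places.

64.19 imperial gallons

1 m³ = 219.969 imperial gallons.
So 0.2918 × 219.969 ≈ 64.19 imp gal.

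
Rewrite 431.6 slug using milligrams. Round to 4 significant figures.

6.299 × 10^9 mg

1 slug = 1.45939 × 10^7 mg.
Then 431.6 × 1.45939 × 10^7 ≈ 6.299 × 10^9 mg.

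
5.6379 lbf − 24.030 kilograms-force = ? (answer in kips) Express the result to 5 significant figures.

5.6379 lbf = 0.00563790 kip and 24.030 kgf = 0.0529771 kip.
0.00563790 − 0.0529771 ≈ -0.047339 kip.

-0.047339 kip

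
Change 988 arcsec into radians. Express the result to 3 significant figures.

0.00479 rad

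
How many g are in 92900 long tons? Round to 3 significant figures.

9.44e+10 grams

1 long ton = 1.01605e+6 g.
Then 92900 × 1.01605e+6 ≈ 9.44e+10 g.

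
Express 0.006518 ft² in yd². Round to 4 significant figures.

1 ft² = 0.111111 square yards.
Thus 0.006518 × 0.111111 ≈ 0.0007242 yd².

0.0007242 square yards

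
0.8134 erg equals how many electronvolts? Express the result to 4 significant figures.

1 erg = 6.24151 × 10^11 eV.
0.8134 × 6.24151 × 10^11 ≈ 5.077 × 10^11 eV.

5.077 × 10^11 eV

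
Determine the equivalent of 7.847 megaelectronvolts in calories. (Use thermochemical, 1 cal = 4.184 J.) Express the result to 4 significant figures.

1 megaelectronvolt = 3.82929 × 10^-14 cal.
So 7.847 × 3.82929 × 10^-14 ≈ 3.005 × 10^-13 cal.

3.005 × 10^-13 cal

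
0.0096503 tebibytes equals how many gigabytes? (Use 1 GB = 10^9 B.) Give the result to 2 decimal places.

10.61 GB

1 TiB = 1099.51 GB.
So 0.0096503 × 1099.51 ≈ 10.61 GB.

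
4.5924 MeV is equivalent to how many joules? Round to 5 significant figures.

1 MeV = 1.602177e-13 joules.
Thus 4.5924 × 1.602177e-13 ≈ 7.3578e-13 J.

7.3578e-13 J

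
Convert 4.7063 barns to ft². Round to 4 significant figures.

5.066 × 10^-27 square feet

1 barn = 1.07639 × 10^-27 square feet.
4.7063 × 1.07639 × 10^-27 ≈ 5.066 × 10^-27 ft².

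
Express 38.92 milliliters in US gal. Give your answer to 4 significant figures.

0.01028 US gallons

1 milliliter = 0.000264172 US gal.
38.92 × 0.000264172 ≈ 0.01028 US gal.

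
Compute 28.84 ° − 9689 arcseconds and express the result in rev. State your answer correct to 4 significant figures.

0.07264 rev

28.84 ° = 0.0801111 rev and 9689 arcsec = 0.00747608 rev.
0.0801111 − 0.00747608 ≈ 0.07264 rev.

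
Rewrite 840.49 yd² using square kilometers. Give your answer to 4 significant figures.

1 square yard = 8.36127e-7 km².
Then 840.49 × 8.36127e-7 ≈ 0.0007028 km².

0.0007028 square kilometers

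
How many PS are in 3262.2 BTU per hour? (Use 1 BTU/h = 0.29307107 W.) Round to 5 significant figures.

1 BTU per hour = 0.000398466 PS.
Thus 3262.2 × 0.000398466 ≈ 1.2999 PS.

1.2999 metric horsepower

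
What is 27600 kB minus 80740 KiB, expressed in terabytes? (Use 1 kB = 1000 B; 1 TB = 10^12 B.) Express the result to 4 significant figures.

27600 kB = 2.76000e-5 TB and 80740 KiB = 8.26778e-5 TB.
2.76000e-5 − 8.26778e-5 ≈ -5.508e-5 TB.

-5.508e-5 TB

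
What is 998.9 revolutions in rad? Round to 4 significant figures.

6276 rad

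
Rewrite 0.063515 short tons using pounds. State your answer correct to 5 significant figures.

1 short ton = 2000.00 lb.
So 0.063515 × 2000.00 ≈ 127.03 lb.

127.03 lb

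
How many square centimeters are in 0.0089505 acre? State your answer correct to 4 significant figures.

1 acre = 4.04686e+7 cm².
Thus 0.0089505 × 4.04686e+7 ≈ 362200 cm².

362200 cm²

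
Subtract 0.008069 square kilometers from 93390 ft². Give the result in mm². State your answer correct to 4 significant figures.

6.072 × 10^8 mm²

93390 ft² = 8.67621 × 10^9 mm² and 0.008069 km² = 8.06900 × 10^9 mm².
8.67621 × 10^9 − 8.06900 × 10^9 ≈ 6.072 × 10^8 mm².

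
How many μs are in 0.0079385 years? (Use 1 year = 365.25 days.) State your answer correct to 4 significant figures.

2.505 × 10^11 microseconds

1 yr = 3.15576 × 10^13 μs.
So 0.0079385 × 3.15576 × 10^13 ≈ 2.505 × 10^11 μs.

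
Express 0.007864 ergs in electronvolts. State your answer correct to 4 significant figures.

4.908e+9 eV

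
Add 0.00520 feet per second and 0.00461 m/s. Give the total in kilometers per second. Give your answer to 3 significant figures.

0.00520 ft/s = 1.58496e-6 km/s and 0.00461 m/s = 4.61000e-6 km/s.
1.58496e-6 + 4.61000e-6 ≈ 6.19e-6 km/s.

6.19e-6 km/s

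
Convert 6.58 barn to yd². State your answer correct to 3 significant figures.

7.87 × 10^-28 yd²

1 barn = 1.19599 × 10^-28 square yards.
6.58 × 1.19599 × 10^-28 ≈ 7.87 × 10^-28 yd².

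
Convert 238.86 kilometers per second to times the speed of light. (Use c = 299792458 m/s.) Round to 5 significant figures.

1 kilometer per second = 3.33564 × 10^-6 c.
Then 238.86 × 3.33564 × 10^-6 ≈ 0.00079675 c.

0.00079675 times the speed of light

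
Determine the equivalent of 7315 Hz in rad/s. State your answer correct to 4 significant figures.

1 hertz = 6.28319 rad/s.
Thus 7315 × 6.28319 ≈ 45960 rad/s.

45960 rad/s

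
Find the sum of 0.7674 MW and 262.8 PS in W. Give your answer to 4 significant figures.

0.7674 MW = 767400 W and 262.8 PS = 193289 W.
767400 + 193289 ≈ 960700 W.

960700 W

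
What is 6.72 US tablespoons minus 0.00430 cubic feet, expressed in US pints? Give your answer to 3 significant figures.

6.72 US tbsp = 0.210000 US pt and 0.00430 ft³ = 0.257330 US pt.
0.210000 − 0.257330 ≈ -0.0473 US pt.

-0.0473 US pints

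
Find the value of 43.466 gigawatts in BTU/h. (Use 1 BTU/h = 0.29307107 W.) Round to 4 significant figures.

1.483e+11 BTU per hour

1 gigawatt = 3.41214e+9 BTU/h.
So 43.466 × 3.41214e+9 ≈ 1.483e+11 BTU/h.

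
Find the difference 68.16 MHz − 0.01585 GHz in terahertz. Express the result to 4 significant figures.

68.16 MHz = 6.81600 × 10^-5 THz and 0.01585 GHz = 1.58500 × 10^-5 THz.
6.81600 × 10^-5 − 1.58500 × 10^-5 ≈ 5.231 × 10^-5 THz.

5.231 × 10^-5 terahertz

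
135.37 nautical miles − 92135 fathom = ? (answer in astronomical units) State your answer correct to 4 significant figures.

135.37 nmi = 1.67586 × 10^-6 au and 92135 fathom = 1.12633 × 10^-6 au.
1.67586 × 10^-6 − 1.12633 × 10^-6 ≈ 5.495 × 10^-7 au.

5.495 × 10^-7 astronomical units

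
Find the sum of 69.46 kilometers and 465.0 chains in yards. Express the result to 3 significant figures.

69.46 km = 75962.4 yd and 465.0 chain = 10230.0 yd.
75962.4 + 10230.0 ≈ 86200 yd.

86200 yd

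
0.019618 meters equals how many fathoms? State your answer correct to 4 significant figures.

0.01073 fathom

1 m = 0.546807 fathom.
Then 0.019618 × 0.546807 ≈ 0.01073 fathom.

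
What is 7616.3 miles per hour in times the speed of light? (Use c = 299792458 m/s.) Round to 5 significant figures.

1.1357 × 10^-5 c

1 mph = 1.49116 × 10^-9 times the speed of light.
7616.3 × 1.49116 × 10^-9 ≈ 1.1357 × 10^-5 c.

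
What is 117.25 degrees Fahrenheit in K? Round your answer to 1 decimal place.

K = (°F + 459.67) × 5/9.
Applying the formula gives 320.5 K.

320.5 kelvins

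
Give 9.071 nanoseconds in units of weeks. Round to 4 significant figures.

1.500e-14 weeks

1 ns = 1.65344e-15 wk.
Thus 9.071 × 1.65344e-15 ≈ 1.500e-14 wk.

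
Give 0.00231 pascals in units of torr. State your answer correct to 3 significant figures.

1 pascal = 0.00750062 torr.
Thus 0.00231 × 0.00750062 ≈ 1.73e-5 torr.

1.73e-5 torr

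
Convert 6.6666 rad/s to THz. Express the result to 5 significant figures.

1 rad/s = 1.59155 × 10^-13 terahertz.
Thus 6.6666 × 1.59155 × 10^-13 ≈ 1.0610 × 10^-12 THz.

1.0610 × 10^-12 THz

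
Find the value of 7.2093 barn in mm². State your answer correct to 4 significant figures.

1 barn = 1.00000 × 10^-22 mm².
7.2093 × 1.00000 × 10^-22 ≈ 7.209 × 10^-22 mm².

7.209 × 10^-22 square millimeters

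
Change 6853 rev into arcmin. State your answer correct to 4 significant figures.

1 rev = 21600.0 arcmin.
6853 × 21600.0 ≈ 1.480e+8 arcmin.

1.480e+8 arcmin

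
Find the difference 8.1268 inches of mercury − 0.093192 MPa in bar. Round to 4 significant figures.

-0.6567 bar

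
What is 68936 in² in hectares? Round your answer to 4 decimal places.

0.0044 hectares

1 square inch = 6.45160e-8 hectares.
Thus 68936 × 6.45160e-8 ≈ 0.0044 ha.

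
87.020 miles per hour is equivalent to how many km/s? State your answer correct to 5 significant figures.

1 mph = 0.000447040 km/s.
Then 87.020 × 0.000447040 ≈ 0.038901 km/s.

0.038901 km/s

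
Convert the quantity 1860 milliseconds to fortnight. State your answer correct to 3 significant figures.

1 ms = 8.26720e-10 fortnight.
Then 1860 × 8.26720e-10 ≈ 1.54e-6 fortnight.

1.54e-6 fortnight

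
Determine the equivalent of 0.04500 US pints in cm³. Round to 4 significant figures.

21.29 cm³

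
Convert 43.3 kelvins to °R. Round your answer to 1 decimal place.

77.9 °R

°R = K × 9/5.
Applying the formula gives 77.9 °R.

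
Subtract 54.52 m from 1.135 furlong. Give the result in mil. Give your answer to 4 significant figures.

6.843 × 10^6 mil

1.135 furlong = 8.98920 × 10^6 mil and 54.52 m = 2.14646 × 10^6 mil.
8.98920 × 10^6 − 2.14646 × 10^6 ≈ 6.843 × 10^6 mil.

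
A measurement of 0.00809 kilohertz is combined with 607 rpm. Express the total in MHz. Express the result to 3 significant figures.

1.82e-5 MHz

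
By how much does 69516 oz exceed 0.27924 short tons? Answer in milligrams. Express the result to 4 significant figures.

1.717 × 10^9 mg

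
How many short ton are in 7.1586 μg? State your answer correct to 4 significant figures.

7.891 × 10^-12 short ton

1 μg = 1.10231 × 10^-12 short ton.
Thus 7.1586 × 1.10231 × 10^-12 ≈ 7.891 × 10^-12 short ton.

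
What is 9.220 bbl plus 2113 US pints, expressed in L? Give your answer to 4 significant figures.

2466 liters

9.220 bbl = 1465.86 L and 2113 US pt = 999.822 L.
1465.86 + 999.822 ≈ 2466 L.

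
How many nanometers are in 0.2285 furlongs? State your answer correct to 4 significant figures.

4.597 × 10^10 nm

1 furlong = 2.01168 × 10^11 nm.
Then 0.2285 × 2.01168 × 10^11 ≈ 4.597 × 10^10 nm.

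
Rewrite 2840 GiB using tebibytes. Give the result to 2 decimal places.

2.77 TiB

1 gibibyte = 0.0009765625 TiB.
Thus 2840 × 0.0009765625 ≈ 2.77 TiB.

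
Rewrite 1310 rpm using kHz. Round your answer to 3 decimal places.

0.022 kilohertz

1 rpm = 1.66667 × 10^-5 kilohertz.
1310 × 1.66667 × 10^-5 ≈ 0.022 kHz.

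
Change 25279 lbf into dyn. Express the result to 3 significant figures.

1.12e+10 dyn

1 lbf = 444822 dyn.
Then 25279 × 444822 ≈ 1.12e+10 dyn.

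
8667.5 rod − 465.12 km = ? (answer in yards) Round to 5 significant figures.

8667.5 rod = 47671.25 yd and 465.12 km = 508661.4 yd.
47671.25 − 508661.4 ≈ -460990 yd.

-460990 yards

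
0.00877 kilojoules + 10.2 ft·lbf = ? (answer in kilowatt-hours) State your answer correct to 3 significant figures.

6.28 × 10^-6 kWh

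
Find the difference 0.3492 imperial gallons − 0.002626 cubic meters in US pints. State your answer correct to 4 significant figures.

0.3492 imp gal = 3.35497 US pt and 0.002626 m³ = 5.54973 US pt.
3.35497 − 5.54973 ≈ -2.195 US pt.

-2.195 US pt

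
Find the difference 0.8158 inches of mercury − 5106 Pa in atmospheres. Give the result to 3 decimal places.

-0.023 atmospheres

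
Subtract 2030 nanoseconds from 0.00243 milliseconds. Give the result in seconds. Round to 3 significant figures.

4.00 × 10^-7 seconds

0.00243 ms = 2.43000 × 10^-6 s and 2030 ns = 2.03000 × 10^-6 s.
2.43000 × 10^-6 − 2.03000 × 10^-6 ≈ 4.00 × 10^-7 s.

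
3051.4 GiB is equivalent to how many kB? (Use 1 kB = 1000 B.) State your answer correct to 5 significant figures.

1 gibibyte = 1.07374e+6 kilobytes.
Thus 3051.4 × 1.07374e+6 ≈ 3.2764e+9 kB.

3.2764e+9 kilobytes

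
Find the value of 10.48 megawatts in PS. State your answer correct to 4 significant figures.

1 megawatt = 1359.62 metric horsepower.
Thus 10.48 × 1359.62 ≈ 14250 PS.

14250 PS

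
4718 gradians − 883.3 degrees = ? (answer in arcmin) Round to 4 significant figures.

201800 arcminutes

4718 grad = 254772 arcmin and 883.3 ° = 52998.0 arcmin.
254772 − 52998.0 ≈ 201800 arcmin.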